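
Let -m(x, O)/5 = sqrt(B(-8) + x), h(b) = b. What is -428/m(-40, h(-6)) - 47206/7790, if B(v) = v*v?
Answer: -23603/3895 + 107*sqrt(6)/15 ≈ 11.413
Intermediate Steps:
B(v) = v**2
m(x, O) = -5*sqrt(64 + x) (m(x, O) = -5*sqrt((-8)**2 + x) = -5*sqrt(64 + x))
-428/m(-40, h(-6)) - 47206/7790 = -428*(-1/(5*sqrt(64 - 40))) - 47206/7790 = -428*(-sqrt(6)/60) - 47206*1/7790 = -428*(-sqrt(6)/60) - 23603/3895 = -(-107)*sqrt(6)/15 - 23603/3895 = 107*sqrt(6)/15 - 23603/3895 = -23603/3895 + 107*sqrt(6)/15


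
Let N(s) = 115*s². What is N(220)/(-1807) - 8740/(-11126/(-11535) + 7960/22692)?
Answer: -126046185586075/12961076128 ≈ -9725.0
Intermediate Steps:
N(220)/(-1807) - 8740/(-11126/(-11535) + 7960/22692) = (115*220²)/(-1807) - 8740/(-11126/(-11535) + 7960/22692) = (115*48400)*(-1/1807) - 8740/(-11126*(-1/11535) + 7960*(1/22692)) = 5566000*(-1/1807) - 8740/(11126/11535 + 1990/5673) = -5566000/1807 - 8740/28690816/21812685 = -5566000/1807 - 8740*21812685/28690816 = -5566000/1807 - 47660716725/7172704 = -126046185586075/12961076128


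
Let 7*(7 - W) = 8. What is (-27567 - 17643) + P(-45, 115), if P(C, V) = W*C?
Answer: -318315/7 ≈ -45474.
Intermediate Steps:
W = 41/7 (W = 7 - ⅐*8 = 7 - 8/7 = 41/7 ≈ 5.8571)
P(C, V) = 41*C/7
(-27567 - 17643) + P(-45, 115) = (-27567 - 17643) + (41/7)*(-45) = -45210 - 1845/7 = -318315/7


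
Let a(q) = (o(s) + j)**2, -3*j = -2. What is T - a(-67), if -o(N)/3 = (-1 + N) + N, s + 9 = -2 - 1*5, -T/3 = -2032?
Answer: -34537/9 ≈ -3837.4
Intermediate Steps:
T = 6096 (T = -3*(-2032) = 6096)
s = -16 (s = -9 + (-2 - 1*5) = -9 + (-2 - 5) = -9 - 7 = -16)
j = 2/3 (j = -1/3*(-2) = 2/3 ≈ 0.66667)
o(N) = 3 - 6*N (o(N) = -3*((-1 + N) + N) = -3*(-1 + 2*N) = 3 - 6*N)
a(q) = 89401/9 (a(q) = ((3 - 6*(-16)) + 2/3)**2 = ((3 + 96) + 2/3)**2 = (99 + 2/3)**2 = (299/3)**2 = 89401/9)
T - a(-67) = 6096 - 1*89401/9 = 6096 - 89401/9 = -34537/9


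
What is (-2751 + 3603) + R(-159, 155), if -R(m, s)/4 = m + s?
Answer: 868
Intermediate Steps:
R(m, s) = -4*m - 4*s (R(m, s) = -4*(m + s) = -4*m - 4*s)
(-2751 + 3603) + R(-159, 155) = (-2751 + 3603) + (-4*(-159) - 4*155) = 852 + (636 - 620) = 852 + 16 = 868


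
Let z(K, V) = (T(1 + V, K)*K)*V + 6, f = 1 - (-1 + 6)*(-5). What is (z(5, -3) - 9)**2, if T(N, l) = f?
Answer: 154449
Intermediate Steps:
f = 26 (f = 1 - 5*(-5) = 1 - 1*(-25) = 1 + 25 = 26)
T(N, l) = 26
z(K, V) = 6 + 26*K*V (z(K, V) = (26*K)*V + 6 = 26*K*V + 6 = 6 + 26*K*V)
(z(5, -3) - 9)**2 = ((6 + 26*5*(-3)) - 9)**2 = ((6 - 390) - 9)**2 = (-384 - 9)**2 = (-393)**2 = 154449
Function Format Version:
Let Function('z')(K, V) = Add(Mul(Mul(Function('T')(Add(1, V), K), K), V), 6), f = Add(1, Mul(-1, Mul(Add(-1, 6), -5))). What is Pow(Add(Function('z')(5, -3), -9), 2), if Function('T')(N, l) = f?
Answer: 154449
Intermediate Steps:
f = 26 (f = Add(1, Mul(-1, Mul(5, -5))) = Add(1, Mul(-1, -25)) = Add(1, 25) = 26)
Function('T')(N, l) = 26
Function('z')(K, V) = Add(6, Mul(26, K, V)) (Function('z')(K, V) = Add(Mul(Mul(26, K), V), 6) = Add(Mul(26, K, V), 6) = Add(6, Mul(26, K, V)))
Pow(Add(Function('z')(5, -3), -9), 2) = Pow(Add(Add(6, Mul(26, 5, -3)), -9), 2) = Pow(Add(Add(6, -390), -9), 2) = Pow(Add(-384, -9), 2) = Pow(-393, 2) = 154449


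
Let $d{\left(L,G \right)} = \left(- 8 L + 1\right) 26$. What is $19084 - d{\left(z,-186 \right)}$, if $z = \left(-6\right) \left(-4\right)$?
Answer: $24050$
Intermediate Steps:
$z = 24$
$d{\left(L,G \right)} = 26 - 208 L$ ($d{\left(L,G \right)} = \left(1 - 8 L\right) 26 = 26 - 208 L$)
$19084 - d{\left(z,-186 \right)} = 19084 - \left(26 - 4992\right) = 19084 - -4966 = 19084 + 4966 = 24050$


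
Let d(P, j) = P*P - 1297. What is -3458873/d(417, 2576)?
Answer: -3458873/172592 ≈ -20.041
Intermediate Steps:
d(P, j) = -1297 + P**2 (d(P, j) = P**2 - 1297 = -1297 + P**2)
-3458873/d(417, 2576) = -3458873/(-1297 + 417**2) = -3458873/(-1297 + 173889) = -3458873/172592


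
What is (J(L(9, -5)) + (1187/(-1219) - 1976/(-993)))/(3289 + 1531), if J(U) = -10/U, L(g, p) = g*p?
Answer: 4497137/17503352820 ≈ 0.00025693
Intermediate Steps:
(J(L(9, -5)) + (1187/(-1219) - 1976/(-993)))/(3289 + 1531) = (-10/(9*(-5)) + (1187/(-1219) - 1976/(-993)))/(3289 + 1531) = (-10/(-45) + (1187*(-1/1219) - 1976*(-1/993)))/4820 = (-10*(-1/45) + (-1187/1219 + 1976/993))*(1/4820) = (2/9 + 1230053/1210467)*(1/4820) = (4497137/3631401)*(1/4820) = 4497137/17503352820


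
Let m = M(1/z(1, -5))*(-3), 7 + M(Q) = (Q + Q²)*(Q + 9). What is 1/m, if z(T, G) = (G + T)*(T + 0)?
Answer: 64/1659 ≈ 0.038577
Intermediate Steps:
z(T, G) = T*(G + T) (z(T, G) = (G + T)*T = T*(G + T))
M(Q) = -7 + (9 + Q)*(Q + Q²) (M(Q) = -7 + (Q + Q²)*(Q + 9) = -7 + (Q + Q²)*(9 + Q) = -7 + (9 + Q)*(Q + Q²))
m = 1659/64 (m = (-7 + (1/(1*(-5 + 1)))³ + 9/((1*(-5 + 1))) + 10*(1/(1*(-5 + 1)))²)*(-3) = (-7 + (1/(1*(-4)))³ + 9/((1*(-4))) + 10*(1/(1*(-4)))²)*(-3) = (-7 + (1/(-4))³ + 9/(-4) + 10*(1/(-4))²)*(-3) = (-7 + (-¼)³ + 9*(-¼) + 10*(-¼)²)*(-3) = (-7 - 1/64 - 9/4 + 10*(1/16))*(-3) = (-7 - 1/64 - 9/4 + 5/8)*(-3) = -553/64*(-3) = 1659/64 ≈ 25.922)
1/m = 1/(1659/64) = 64/1659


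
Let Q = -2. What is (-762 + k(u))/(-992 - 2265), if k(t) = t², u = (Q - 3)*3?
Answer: 537/3257 ≈ 0.16488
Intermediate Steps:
u = -15 (u = (-2 - 3)*3 = -5*3 = -15)
(-762 + k(u))/(-992 - 2265) = (-762 + (-15)²)/(-992 - 2265) = (-762 + 225)/(-3257) = -537*(-1/3257) = 537/3257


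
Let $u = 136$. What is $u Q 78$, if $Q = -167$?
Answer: $-1771536$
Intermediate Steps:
$u Q 78 = 136 \left(-167\right) 78 = \left(-22712\right) 78 = -1771536$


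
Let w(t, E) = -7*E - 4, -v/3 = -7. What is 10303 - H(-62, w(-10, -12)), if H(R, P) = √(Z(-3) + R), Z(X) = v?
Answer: 10303 - I*√41 ≈ 10303.0 - 6.4031*I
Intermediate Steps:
v = 21 (v = -3*(-7) = 21)
Z(X) = 21
w(t, E) = -4 - 7*E
H(R, P) = √(21 + R)
10303 - H(-62, w(-10, -12)) = 10303 - √(21 - 62) = 10303 - √(-41) = 10303 - I*√41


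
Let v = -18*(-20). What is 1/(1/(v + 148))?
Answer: 508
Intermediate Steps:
v = 360
1/(1/(v + 148)) = 1/(1/(360 + 148)) = 1/(1/508) = 508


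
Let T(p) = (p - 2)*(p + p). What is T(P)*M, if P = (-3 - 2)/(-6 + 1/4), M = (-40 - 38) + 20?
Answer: 60320/529 ≈ 114.03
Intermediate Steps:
M = -58 (M = -78 + 20 = -58)
P = 20/23 (P = -5/(-6 + ¼) = -5/(-23/4) = -5*(-4/23) = 20/23 ≈ 0.86957)
T(p) = 2*p*(-2 + p) (T(p) = (-2 + p)*(2*p) = 2*p*(-2 + p))
T(P)*M = (2*(20/23)*(-2 + 20/23))*(-58) = (2*(20/23)*(-26/23))*(-58) = -1040/529*(-58) = 60320/529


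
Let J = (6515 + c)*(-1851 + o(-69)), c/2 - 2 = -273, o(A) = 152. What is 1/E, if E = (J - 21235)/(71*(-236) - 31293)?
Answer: 48049/10169362 ≈ 0.0047249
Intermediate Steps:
c = -542 (c = 4 + 2*(-273) = 4 - 546 = -542)
J = -10148127 (J = (6515 - 542)*(-1851 + 152) = 5973*(-1699) = -10148127)
E = 10169362/48049 (E = (-10148127 - 21235)/(71*(-236) - 31293) = -10169362/(-16756 - 31293) = -10169362/(-48049) = -10169362*(-1/48049) = 10169362/48049 ≈ 211.65)
1/E = 1/(10169362/48049) = 48049/10169362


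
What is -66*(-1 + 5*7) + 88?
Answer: -2156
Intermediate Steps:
-66*(-1 + 5*7) + 88 = -66*(-1 + 35) + 88 = -66*34 + 88 = -2244 + 88 = -2156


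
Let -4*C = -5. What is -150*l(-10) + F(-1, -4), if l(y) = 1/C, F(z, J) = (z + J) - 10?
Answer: -135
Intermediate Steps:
C = 5/4 (C = -¼*(-5) = 5/4 ≈ 1.2500)
F(z, J) = -10 + J + z (F(z, J) = (J + z) - 10 = -10 + J + z)
l(y) = ⅘ (l(y) = 1/(5/4) = ⅘)
-150*l(-10) + F(-1, -4) = -150*⅘ + (-10 - 4 - 1) = -120 - 15 = -135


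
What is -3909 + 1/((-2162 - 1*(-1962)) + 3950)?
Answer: -14658749/3750 ≈ -3909.0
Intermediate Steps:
-3909 + 1/((-2162 - 1*(-1962)) + 3950) = -3909 + 1/((-2162 + 1962) + 3950) = -3909 + 1/(-200 + 3950) = -3909 + 1/3750 = -14658749/3750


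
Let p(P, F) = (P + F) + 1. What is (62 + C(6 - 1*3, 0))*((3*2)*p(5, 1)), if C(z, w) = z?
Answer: 2730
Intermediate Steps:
p(P, F) = 1 + F + P (p(P, F) = (F + P) + 1 = 1 + F + P)
(62 + C(6 - 1*3, 0))*((3*2)*p(5, 1)) = (62 + (6 - 1*3))*((3*2)*(1 + 1 + 5)) = (62 + (6 - 3))*(6*7) = (62 + 3)*42 = 65*42 = 2730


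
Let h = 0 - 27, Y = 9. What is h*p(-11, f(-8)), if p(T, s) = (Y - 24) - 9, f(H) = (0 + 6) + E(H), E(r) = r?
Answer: 648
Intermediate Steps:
f(H) = 6 + H (f(H) = (0 + 6) + H = 6 + H)
p(T, s) = -24 (p(T, s) = (9 - 24) - 9 = -15 - 9 = -24)
h = -27
h*p(-11, f(-8)) = -27*(-24) = 648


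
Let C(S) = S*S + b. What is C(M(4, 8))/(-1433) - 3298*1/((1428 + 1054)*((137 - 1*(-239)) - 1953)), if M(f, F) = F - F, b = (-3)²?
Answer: -897088/164968393 ≈ -0.0054379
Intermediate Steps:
b = 9
M(f, F) = 0
C(S) = 9 + S² (C(S) = S*S + 9 = S² + 9 = 9 + S²)
C(M(4, 8))/(-1433) - 3298*1/((1428 + 1054)*((137 - 1*(-239)) - 1953)) = (9 + 0²)/(-1433) - 3298*1/((1428 + 1054)*((137 - 1*(-239)) - 1953)) = (9 + 0)*(-1/1433) - 3298*1/(2482*((137 + 239) - 1953)) = 9*(-1/1433) - 3298*1/(2482*(376 - 1953)) = -9/1433 - 3298/((-1577*2482)) = -9/1433 - 3298/(-3914114) = -9/1433 - 3298*(-1/3914114) = -9/1433 + 97/115121 = -897088/164968393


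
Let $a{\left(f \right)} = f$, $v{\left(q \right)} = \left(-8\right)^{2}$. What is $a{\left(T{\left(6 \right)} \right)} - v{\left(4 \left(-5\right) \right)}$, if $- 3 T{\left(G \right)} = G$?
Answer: $-66$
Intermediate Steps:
$v{\left(q \right)} = 64$
$T{\left(G \right)} = - \frac{G}{3}$
$a{\left(T{\left(6 \right)} \right)} - v{\left(4 \left(-5\right) \right)} = \left(- \frac{1}{3}\right) 6 - 64 = -2 - 64 = -66$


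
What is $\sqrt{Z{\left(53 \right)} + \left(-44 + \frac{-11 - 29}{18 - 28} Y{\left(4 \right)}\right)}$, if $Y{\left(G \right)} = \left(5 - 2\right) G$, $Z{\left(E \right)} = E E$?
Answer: $\sqrt{2813} \approx 53.038$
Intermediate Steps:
$Z{\left(E \right)} = E^{2}$
$Y{\left(G \right)} = 3 G$
$\sqrt{Z{\left(53 \right)} + \left(-44 + \frac{-11 - 29}{18 - 28} Y{\left(4 \right)}\right)} = \sqrt{53^{2} - \left(44 - \frac{-11 - 29}{18 - 28} \cdot 3 \cdot 4\right)} = \sqrt{2809 - \left(44 - - \frac{40}{-10} \cdot 12\right)} = \sqrt{2809 - \left(44 - \left(-40\right) \left(- \frac{1}{10}\right) 12\right)} = \sqrt{2809 + \left(-44 + 4 \cdot 12\right)} = \sqrt{2809 + \left(-44 + 48\right)} = \sqrt{2809 + 4} = \sqrt{2813}$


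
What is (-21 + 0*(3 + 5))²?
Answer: 441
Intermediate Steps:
(-21 + 0*(3 + 5))² = (-21 + 0*8)² = (-21 + 0)² = (-21)² = 441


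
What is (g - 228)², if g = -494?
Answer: 521284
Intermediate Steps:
(g - 228)² = (-494 - 228)² = (-722)² = 521284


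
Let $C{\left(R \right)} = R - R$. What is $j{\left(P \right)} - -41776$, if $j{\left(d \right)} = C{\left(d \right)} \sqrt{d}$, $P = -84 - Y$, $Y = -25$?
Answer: $41776$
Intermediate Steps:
$C{\left(R \right)} = 0$
$P = -59$ ($P = -84 - -25 = -84 + 25 = -59$)
$j{\left(d \right)} = 0$ ($j{\left(d \right)} = 0 \sqrt{d} = 0$)
$j{\left(P \right)} - -41776 = 0 - -41776 = 0 + 41776 = 41776$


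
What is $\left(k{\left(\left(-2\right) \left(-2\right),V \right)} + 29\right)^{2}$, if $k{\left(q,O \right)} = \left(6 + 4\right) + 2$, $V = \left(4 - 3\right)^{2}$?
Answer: $1681$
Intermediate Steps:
$V = 1$ ($V = 1^{2} = 1$)
$k{\left(q,O \right)} = 12$ ($k{\left(q,O \right)} = 10 + 2 = 12$)
$\left(k{\left(\left(-2\right) \left(-2\right),V \right)} + 29\right)^{2} = \left(12 + 29\right)^{2} = 41^{2} = 1681$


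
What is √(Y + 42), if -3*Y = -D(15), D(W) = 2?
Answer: 8*√6/3 ≈ 6.5320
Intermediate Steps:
Y = ⅔ (Y = -(-1)*2/3 = -⅓*(-2) = ⅔ ≈ 0.66667)
√(Y + 42) = √(⅔ + 42) = √(128/3) = 8*√6/3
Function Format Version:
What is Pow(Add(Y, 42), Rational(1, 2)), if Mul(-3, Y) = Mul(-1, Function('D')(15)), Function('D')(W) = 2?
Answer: Mul(Rational(8, 3), Pow(6, Rational(1, 2))) ≈ 6.5320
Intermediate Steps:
Y = Rational(2, 3) (Y = Mul(Rational(-1, 3), Mul(-1, 2)) = Mul(Rational(-1, 3), -2) = Rational(2, 3) ≈ 0.66667)
Pow(Add(Y, 42), Rational(1, 2)) = Pow(Add(Rational(2, 3), 42), Rational(1, 2)) = Pow(Rational(128, 3), Rational(1, 2)) = Mul(Rational(8, 3), Pow(6, Rational(1, 2)))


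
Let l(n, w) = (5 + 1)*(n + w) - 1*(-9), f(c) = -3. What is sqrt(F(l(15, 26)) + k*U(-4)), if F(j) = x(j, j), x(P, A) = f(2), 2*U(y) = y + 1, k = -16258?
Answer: 8*sqrt(381) ≈ 156.15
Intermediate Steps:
U(y) = 1/2 + y/2 (U(y) = (y + 1)/2 = (1 + y)/2 = 1/2 + y/2)
x(P, A) = -3
l(n, w) = 9 + 6*n + 6*w (l(n, w) = 6*(n + w) + 9 = (6*n + 6*w) + 9 = 9 + 6*n + 6*w)
F(j) = -3
sqrt(F(l(15, 26)) + k*U(-4)) = sqrt(-3 - 16258*(1/2 + (1/2)*(-4))) = sqrt(-3 - 16258*(1/2 - 2)) = sqrt(-3 - 16258*(-3/2)) = sqrt(-3 + 24387) = sqrt(24384) = 8*sqrt(381)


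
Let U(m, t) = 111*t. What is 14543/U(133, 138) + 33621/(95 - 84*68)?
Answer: -433318447/86041206 ≈ -5.0362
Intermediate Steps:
14543/U(133, 138) + 33621/(95 - 84*68) = 14543/((111*138)) + 33621/(95 - 84*68) = 14543/15318 + 33621/(95 - 5712) = 14543*(1/15318) + 33621/(-5617) = 14543/15318 + 33621*(-1/5617) = 14543/15318 - 33621/5617 = -433318447/86041206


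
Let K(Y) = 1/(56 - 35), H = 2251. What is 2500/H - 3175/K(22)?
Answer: -150082925/2251 ≈ -66674.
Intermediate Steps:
K(Y) = 1/21
2500/H - 3175/K(22) = 2500/2251 - 3175/1/21 = 2500*(1/2251) - 3175*21 = 2500/2251 - 66675 = -150082925/2251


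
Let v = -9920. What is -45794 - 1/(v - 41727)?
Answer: -2365122717/51647 ≈ -45794.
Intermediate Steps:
-45794 - 1/(v - 41727) = -45794 - 1/(-9920 - 41727) = -45794 - 1/(-51647) = -45794 - 1*(-1/51647) = -45794 + 1/51647 = -2365122717/51647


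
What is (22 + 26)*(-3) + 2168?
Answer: 2024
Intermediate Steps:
(22 + 26)*(-3) + 2168 = 48*(-3) + 2168 = -144 + 2168 = 2024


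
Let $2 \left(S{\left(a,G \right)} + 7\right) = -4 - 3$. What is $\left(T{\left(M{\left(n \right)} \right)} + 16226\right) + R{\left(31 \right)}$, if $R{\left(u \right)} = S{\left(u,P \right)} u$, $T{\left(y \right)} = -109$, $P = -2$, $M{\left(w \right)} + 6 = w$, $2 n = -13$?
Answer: $\frac{31583}{2} \approx 15792.0$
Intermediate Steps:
$n = - \frac{13}{2}$ ($n = \frac{1}{2} \left(-13\right) = - \frac{13}{2} \approx -6.5$)
$M{\left(w \right)} = -6 + w$
$S{\left(a,G \right)} = - \frac{21}{2}$ ($S{\left(a,G \right)} = -7 + \frac{-4 - 3}{2} = -7 + \frac{1}{2} \left(-7\right) = -7 - \frac{7}{2} = - \frac{21}{2}$)
$R{\left(u \right)} = - \frac{21 u}{2}$
$\left(T{\left(M{\left(n \right)} \right)} + 16226\right) + R{\left(31 \right)} = \left(-109 + 16226\right) - \frac{651}{2} = 16117 - \frac{651}{2} = \frac{31583}{2}$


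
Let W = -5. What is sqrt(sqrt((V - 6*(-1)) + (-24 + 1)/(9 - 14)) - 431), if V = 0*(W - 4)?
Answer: sqrt(-10775 + 5*sqrt(265))/5 ≈ 20.682*I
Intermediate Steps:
V = 0 (V = 0*(-5 - 4) = 0*(-9) = 0)
sqrt(sqrt((V - 6*(-1)) + (-24 + 1)/(9 - 14)) - 431) = sqrt(sqrt((0 - 6*(-1)) + (-24 + 1)/(9 - 14)) - 431) = sqrt(sqrt((0 + 6) - 23/(-5)) - 431) = sqrt(sqrt(6 - 23*(-1/5)) - 431) = sqrt(sqrt(6 + 23/5) - 431) = sqrt(sqrt(53/5) - 431) = sqrt(sqrt(265)/5 - 431) = sqrt(-431 + sqrt(265)/5)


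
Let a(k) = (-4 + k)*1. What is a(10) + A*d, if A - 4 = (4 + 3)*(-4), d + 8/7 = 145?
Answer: -24126/7 ≈ -3446.6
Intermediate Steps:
d = 1007/7 (d = -8/7 + 145 = 1007/7 ≈ 143.86)
a(k) = -4 + k
A = -24 (A = 4 + (4 + 3)*(-4) = 4 + 7*(-4) = 4 - 28 = -24)
a(10) + A*d = (-4 + 10) - 24*1007/7 = 6 - 24168/7 = -24126/7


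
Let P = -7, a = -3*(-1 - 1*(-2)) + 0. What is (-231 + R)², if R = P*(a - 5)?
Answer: 30625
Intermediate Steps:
a = -3 (a = -3*(-1 + 2) + 0 = -3*1 + 0 = -3 + 0 = -3)
R = 56 (R = -7*(-3 - 5) = -7*(-8) = 56)
(-231 + R)² = (-231 + 56)² = (-175)² = 30625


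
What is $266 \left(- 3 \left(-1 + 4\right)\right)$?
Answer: $-2394$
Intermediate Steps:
$266 \left(- 3 \left(-1 + 4\right)\right) = 266 \left(\left(-3\right) 3\right) = 266 \left(-9\right) = -2394$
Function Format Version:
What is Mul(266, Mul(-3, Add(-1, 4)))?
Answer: -2394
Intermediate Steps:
Mul(266, Mul(-3, Add(-1, 4))) = Mul(266, Mul(-3, 3)) = Mul(266, -9) = -2394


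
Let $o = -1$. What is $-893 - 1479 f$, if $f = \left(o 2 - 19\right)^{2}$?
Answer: $-653132$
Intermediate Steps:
$f = 441$ ($f = \left(\left(-1\right) 2 - 19\right)^{2} = \left(-2 - 19\right)^{2} = \left(-21\right)^{2} = 441$)
$-893 - 1479 f = -893 - 652239 = -653132$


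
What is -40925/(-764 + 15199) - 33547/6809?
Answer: -152581854/19657583 ≈ -7.7620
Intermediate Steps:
-40925/(-764 + 15199) - 33547/6809 = -40925/14435 - 33547*1/6809 = -40925*1/14435 - 33547/6809 = -8185/2887 - 33547/6809 = -152581854/19657583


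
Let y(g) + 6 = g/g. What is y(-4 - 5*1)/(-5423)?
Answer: 5/5423 ≈ 0.00092200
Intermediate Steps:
y(g) = -5 (y(g) = -6 + g/g = -6 + 1 = -5)
y(-4 - 5*1)/(-5423) = -5/(-5423) = -5*(-1/5423) = 5/5423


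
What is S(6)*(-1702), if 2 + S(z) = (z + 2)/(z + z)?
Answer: 6808/3 ≈ 2269.3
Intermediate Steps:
S(z) = -2 + (2 + z)/(2*z) (S(z) = -2 + (z + 2)/(z + z) = -2 + (2 + z)/((2*z)) = -2 + (2 + z)*(1/(2*z)) = -2 + (2 + z)/(2*z))
S(6)*(-1702) = (-3/2 + 1/6)*(-1702) = -4/3*(-1702) = 6808/3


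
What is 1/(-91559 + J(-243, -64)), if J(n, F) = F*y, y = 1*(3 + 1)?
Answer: -1/91815 ≈ -1.0891e-5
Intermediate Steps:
y = 4 (y = 1*4 = 4)
J(n, F) = 4*F (J(n, F) = F*4 = 4*F)
1/(-91559 + J(-243, -64)) = 1/(-91559 + 4*(-64)) = 1/(-91559 - 256) = 1/(-91815) = -1/91815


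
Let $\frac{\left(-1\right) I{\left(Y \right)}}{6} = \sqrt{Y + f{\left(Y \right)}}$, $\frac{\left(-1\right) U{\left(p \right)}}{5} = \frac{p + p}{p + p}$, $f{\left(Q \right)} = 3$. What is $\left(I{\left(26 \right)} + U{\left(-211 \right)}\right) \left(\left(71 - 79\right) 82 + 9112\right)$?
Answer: $-42280 - 50736 \sqrt{29} \approx -3.155 \cdot 10^{5}$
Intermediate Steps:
$U{\left(p \right)} = -5$ ($U{\left(p \right)} = - 5 \frac{p + p}{p + p} = - 5 \frac{2 p}{2 p} = - 5 \cdot 2 p \frac{1}{2 p} = \left(-5\right) 1 = -5$)
$I{\left(Y \right)} = - 6 \sqrt{3 + Y}$ ($I{\left(Y \right)} = - 6 \sqrt{Y + 3} = - 6 \sqrt{3 + Y}$)
$\left(I{\left(26 \right)} + U{\left(-211 \right)}\right) \left(\left(71 - 79\right) 82 + 9112\right) = \left(- 6 \sqrt{3 + 26} - 5\right) \left(\left(71 - 79\right) 82 + 9112\right) = \left(- 6 \sqrt{29} - 5\right) \left(\left(-8\right) 82 + 9112\right) = \left(-5 - 6 \sqrt{29}\right) \left(-656 + 9112\right) = \left(-5 - 6 \sqrt{29}\right) 8456 = -42280 - 50736 \sqrt{29}$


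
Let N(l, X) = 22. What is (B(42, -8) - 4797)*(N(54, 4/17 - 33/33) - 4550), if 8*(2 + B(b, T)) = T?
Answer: 21734400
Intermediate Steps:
B(b, T) = -2 + T/8
(B(42, -8) - 4797)*(N(54, 4/17 - 33/33) - 4550) = ((-2 + (⅛)*(-8)) - 4797)*(22 - 4550) = ((-2 - 1) - 4797)*(-4528) = (-3 - 4797)*(-4528) = -4800*(-4528) = 21734400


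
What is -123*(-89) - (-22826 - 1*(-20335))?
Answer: 13438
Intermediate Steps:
-123*(-89) - (-22826 - 1*(-20335)) = 10947 - (-22826 + 20335) = 10947 - 1*(-2491) = 10947 + 2491 = 13438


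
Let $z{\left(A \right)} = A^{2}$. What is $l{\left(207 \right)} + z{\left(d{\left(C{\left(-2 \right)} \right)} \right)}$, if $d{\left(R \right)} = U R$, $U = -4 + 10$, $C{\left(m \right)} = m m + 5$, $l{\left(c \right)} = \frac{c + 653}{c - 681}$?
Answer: $\frac{690662}{237} \approx 2914.2$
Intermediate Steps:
$l{\left(c \right)} = \frac{653 + c}{-681 + c}$
$C{\left(m \right)} = 5 + m^{2}$ ($C{\left(m \right)} = m^{2} + 5 = 5 + m^{2}$)
$U = 6$
$d{\left(R \right)} = 6 R$
$l{\left(207 \right)} + z{\left(d{\left(C{\left(-2 \right)} \right)} \right)} = \frac{653 + 207}{-681 + 207} + \left(6 \left(5 + \left(-2\right)^{2}\right)\right)^{2} = \frac{1}{-474} \cdot 860 + \left(6 \left(5 + 4\right)\right)^{2} = \left(- \frac{1}{474}\right) 860 + \left(6 \cdot 9\right)^{2} = - \frac{430}{237} + 54^{2} = - \frac{430}{237} + 2916 = \frac{690662}{237}$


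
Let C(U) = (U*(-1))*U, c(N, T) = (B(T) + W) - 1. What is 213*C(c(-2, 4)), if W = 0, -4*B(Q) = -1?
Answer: -1917/16 ≈ -119.81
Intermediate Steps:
B(Q) = ¼ (B(Q) = -¼*(-1) = ¼)
c(N, T) = -¾ (c(N, T) = (¼ + 0) - 1 = ¼ - 1 = -¾)
C(U) = -U² (C(U) = (-U)*U = -U²)
213*C(c(-2, 4)) = 213*(-(-¾)²) = 213*(-1*9/16) = 213*(-9/16) = -1917/16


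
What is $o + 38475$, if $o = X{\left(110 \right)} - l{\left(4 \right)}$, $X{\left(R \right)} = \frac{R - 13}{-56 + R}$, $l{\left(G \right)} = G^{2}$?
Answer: $\frac{2076883}{54} \approx 38461.0$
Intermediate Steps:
$X{\left(R \right)} = \frac{-13 + R}{-56 + R}$
$o = - \frac{767}{54}$ ($o = \frac{-13 + 110}{-56 + 110} - 4^{2} = \frac{1}{54} \cdot 97 - 16 = \frac{97}{54} - 16 = - \frac{767}{54} \approx -14.204$)
$o + 38475 = - \frac{767}{54} + 38475 = \frac{2076883}{54}$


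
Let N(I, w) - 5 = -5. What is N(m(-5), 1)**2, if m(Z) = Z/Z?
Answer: 0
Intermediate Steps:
m(Z) = 1
N(I, w) = 0 (N(I, w) = 5 - 5 = 0)
N(m(-5), 1)**2 = 0**2 = 0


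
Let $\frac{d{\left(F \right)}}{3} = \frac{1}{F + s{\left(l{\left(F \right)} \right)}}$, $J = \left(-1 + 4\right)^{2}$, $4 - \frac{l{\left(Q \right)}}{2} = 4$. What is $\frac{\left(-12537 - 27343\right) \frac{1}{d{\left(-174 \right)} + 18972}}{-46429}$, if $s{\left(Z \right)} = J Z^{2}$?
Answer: $\frac{15952}{352340075} \approx 4.5274 \cdot 10^{-5}$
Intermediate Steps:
$l{\left(Q \right)} = 0$ ($l{\left(Q \right)} = 8 - 8 = 0$)
$J = 9$ ($J = 3^{2} = 9$)
$s{\left(Z \right)} = 9 Z^{2}$
$d{\left(F \right)} = \frac{3}{F}$ ($d{\left(F \right)} = \frac{3}{F + 9 \cdot 0^{2}} = \frac{3}{F + 9 \cdot 0} = \frac{3}{F + 0} = \frac{3}{F}$)
$\frac{\left(-12537 - 27343\right) \frac{1}{d{\left(-174 \right)} + 18972}}{-46429} = \frac{\left(-12537 - 27343\right) \frac{1}{\frac{3}{-174} + 18972}}{-46429} = - \frac{39880}{3 \left(- \frac{1}{174}\right) + 18972} \left(- \frac{1}{46429}\right) = - \frac{39880}{- \frac{1}{58} + 18972} \left(- \frac{1}{46429}\right) = - \frac{39880}{\frac{1100375}{58}} \left(- \frac{1}{46429}\right) = \left(-39880\right) \frac{58}{1100375} \left(- \frac{1}{46429}\right) = \left(- \frac{462608}{220075}\right) \left(- \frac{1}{46429}\right) = \frac{15952}{352340075}$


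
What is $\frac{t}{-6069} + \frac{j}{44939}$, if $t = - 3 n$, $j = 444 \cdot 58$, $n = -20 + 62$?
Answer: $\frac{7711962}{12987371} \approx 0.5938$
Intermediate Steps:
$n = 42$
$j = 25752$
$t = -126$ ($t = \left(-3\right) 42 = -126$)
$\frac{t}{-6069} + \frac{j}{44939} = - \frac{126}{-6069} + \frac{25752}{44939} = \left(-126\right) \left(- \frac{1}{6069}\right) + 25752 \cdot \frac{1}{44939} = \frac{6}{289} + \frac{25752}{44939} = \frac{7711962}{12987371}$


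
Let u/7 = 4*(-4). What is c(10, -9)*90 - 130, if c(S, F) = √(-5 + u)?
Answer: -130 + 270*I*√13 ≈ -130.0 + 973.5*I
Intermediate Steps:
u = -112 (u = 7*(4*(-4)) = 7*(-16) = -112)
c(S, F) = 3*I*√13 (c(S, F) = √(-5 - 112) = √(-117) = 3*I*√13)
c(10, -9)*90 - 130 = (3*I*√13)*90 - 130 = 270*I*√13 - 130 = -130 + 270*I*√13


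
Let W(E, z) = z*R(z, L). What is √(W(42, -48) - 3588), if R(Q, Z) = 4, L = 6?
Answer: 6*I*√105 ≈ 61.482*I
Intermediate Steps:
W(E, z) = 4*z (W(E, z) = z*4 = 4*z)
√(W(42, -48) - 3588) = √(4*(-48) - 3588) = √(-192 - 3588) = √(-3780) = 6*I*√105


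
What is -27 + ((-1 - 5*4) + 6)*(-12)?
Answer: 153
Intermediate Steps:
-27 + ((-1 - 5*4) + 6)*(-12) = -27 + ((-1 - 20) + 6)*(-12) = -27 + (-21 + 6)*(-12) = -27 - 15*(-12) = -27 + 180 = 153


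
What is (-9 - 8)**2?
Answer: 289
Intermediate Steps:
(-9 - 8)**2 = (-17)**2 = 289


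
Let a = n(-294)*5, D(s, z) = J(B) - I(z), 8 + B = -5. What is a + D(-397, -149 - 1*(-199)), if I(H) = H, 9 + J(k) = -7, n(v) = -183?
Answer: -981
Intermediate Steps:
B = -13 (B = -8 - 5 = -13)
J(k) = -16 (J(k) = -9 - 7 = -16)
D(s, z) = -16 - z
a = -915 (a = -183*5 = -915)
a + D(-397, -149 - 1*(-199)) = -915 + (-16 - (-149 - 1*(-199))) = -915 + (-16 - (-149 + 199)) = -915 + (-16 - 1*50) = -915 + (-16 - 50) = -915 - 66 = -981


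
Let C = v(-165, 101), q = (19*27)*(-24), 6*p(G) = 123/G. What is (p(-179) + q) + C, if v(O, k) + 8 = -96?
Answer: -4444969/358 ≈ -12416.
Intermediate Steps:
v(O, k) = -104 (v(O, k) = -8 - 96 = -104)
p(G) = 41/(2*G) (p(G) = (123/G)/6 = 41/(2*G))
q = -12312 (q = 513*(-24) = -12312)
C = -104
(p(-179) + q) + C = ((41/2)/(-179) - 12312) - 104 = ((41/2)*(-1/179) - 12312) - 104 = (-41/358 - 12312) - 104 = -4407737/358 - 104 = -4444969/358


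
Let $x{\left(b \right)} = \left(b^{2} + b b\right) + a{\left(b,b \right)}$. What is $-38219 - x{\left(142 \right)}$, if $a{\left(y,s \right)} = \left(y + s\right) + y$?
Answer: $-78973$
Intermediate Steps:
$a{\left(y,s \right)} = s + 2 y$ ($a{\left(y,s \right)} = \left(s + y\right) + y = s + 2 y$)
$x{\left(b \right)} = 2 b^{2} + 3 b$ ($x{\left(b \right)} = \left(b^{2} + b b\right) + \left(b + 2 b\right) = \left(b^{2} + b^{2}\right) + 3 b = 2 b^{2} + 3 b$)
$-38219 - x{\left(142 \right)} = -38219 - 142 \left(3 + 2 \cdot 142\right) = -38219 - 142 \left(3 + 284\right) = -38219 - 142 \cdot 287 = -38219 - 40754 = -78973$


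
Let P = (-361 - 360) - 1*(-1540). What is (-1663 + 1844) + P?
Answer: 1000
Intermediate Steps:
P = 819 (P = -721 + 1540 = 819)
(-1663 + 1844) + P = (-1663 + 1844) + 819 = 181 + 819 = 1000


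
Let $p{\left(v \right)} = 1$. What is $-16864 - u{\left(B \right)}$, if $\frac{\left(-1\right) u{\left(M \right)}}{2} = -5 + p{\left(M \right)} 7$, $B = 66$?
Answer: $-16860$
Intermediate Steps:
$u{\left(M \right)} = -4$ ($u{\left(M \right)} = - 2 \left(-5 + 1 \cdot 7\right) = - 2 \left(-5 + 7\right) = \left(-2\right) 2 = -4$)
$-16864 - u{\left(B \right)} = -16864 - -4 = -16864 + 4 = -16860$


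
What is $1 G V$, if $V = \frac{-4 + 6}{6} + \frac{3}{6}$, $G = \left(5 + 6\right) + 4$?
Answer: $\frac{25}{2} \approx 12.5$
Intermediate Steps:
$G = 15$ ($G = 11 + 4 = 15$)
$V = \frac{5}{6}$ ($V = 2 \cdot \frac{1}{6} + 3 \cdot \frac{1}{6} = \frac{1}{3} + \frac{1}{2} = \frac{5}{6} \approx 0.83333$)
$1 G V = 1 \cdot 15 \cdot \frac{5}{6} = 15 \cdot \frac{5}{6} = \frac{25}{2}$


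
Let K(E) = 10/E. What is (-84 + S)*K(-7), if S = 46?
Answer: 380/7 ≈ 54.286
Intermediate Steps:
(-84 + S)*K(-7) = (-84 + 46)*(10/(-7)) = -380*(-1)/7 = -38*(-10/7) = 380/7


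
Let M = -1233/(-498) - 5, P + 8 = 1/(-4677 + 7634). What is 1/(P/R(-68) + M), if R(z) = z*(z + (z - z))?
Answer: -1134872944/2866492061 ≈ -0.39591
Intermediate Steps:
P = -23655/2957 (P = -8 + 1/(-4677 + 7634) = -8 + 1/2957 = -23655/2957 ≈ -7.9997)
M = -419/166 (M = -1233*(-1/498) - 5 = 411/166 - 5 = -419/166 ≈ -2.5241)
R(z) = z**2 (R(z) = z*(z + 0) = z*z = z**2)
1/(P/R(-68) + M) = 1/(-23655/(2957*((-68)**2)) - 419/166) = 1/(-23655/2957/4624 - 419/166) = 1/(-23655/2957*1/4624 - 419/166) = 1/(-23655/13673168 - 419/166) = 1/(-2866492061/1134872944) = -1134872944/2866492061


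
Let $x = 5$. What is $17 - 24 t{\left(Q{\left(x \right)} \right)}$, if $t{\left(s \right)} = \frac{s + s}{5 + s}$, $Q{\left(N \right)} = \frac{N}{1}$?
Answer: $-7$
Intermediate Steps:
$Q{\left(N \right)} = N$ ($Q{\left(N \right)} = N 1 = N$)
$t{\left(s \right)} = \frac{2 s}{5 + s}$
$17 - 24 t{\left(Q{\left(x \right)} \right)} = 17 - 24 \cdot 2 \cdot 5 \frac{1}{5 + 5} = 17 - 24 \cdot 2 \cdot 5 \cdot \frac{1}{10} = 17 - 24 = -7$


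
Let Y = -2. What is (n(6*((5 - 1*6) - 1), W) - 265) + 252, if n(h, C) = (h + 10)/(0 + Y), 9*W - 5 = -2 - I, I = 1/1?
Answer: -12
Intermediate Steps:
I = 1
W = 2/9 (W = 5/9 + (-2 - 1*1)/9 = 5/9 + (-2 - 1)/9 = 5/9 + (1/9)*(-3) = 5/9 - 1/3 = 2/9 ≈ 0.22222)
n(h, C) = -5 - h/2 (n(h, C) = (h + 10)/(0 - 2) = (10 + h)/(-2) = (10 + h)*(-1/2) = -5 - h/2)
(n(6*((5 - 1*6) - 1), W) - 265) + 252 = ((-5 - 3*((5 - 1*6) - 1)) - 265) + 252 = ((-5 - 3*((5 - 6) - 1)) - 265) + 252 = ((-5 - 3*(-1 - 1)) - 265) + 252 = ((-5 - 3*(-2)) - 265) + 252 = ((-5 - 1/2*(-12)) - 265) + 252 = ((-5 + 6) - 265) + 252 = (1 - 265) + 252 = -264 + 252 = -12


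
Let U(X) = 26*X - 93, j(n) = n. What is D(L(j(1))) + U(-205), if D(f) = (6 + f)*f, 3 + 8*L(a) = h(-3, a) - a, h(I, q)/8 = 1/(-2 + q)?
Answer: -21719/4 ≈ -5429.8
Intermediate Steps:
U(X) = -93 + 26*X
h(I, q) = 8/(-2 + q)
L(a) = -3/8 + 1/(-2 + a) - a/8 (L(a) = -3/8 + (8/(-2 + a) - a)/8 = -3/8 + (-a + 8/(-2 + a))/8 = -3/8 + (1/(-2 + a) - a/8) = -3/8 + 1/(-2 + a) - a/8)
D(f) = f*(6 + f)
D(L(j(1))) + U(-205) = ((14 - 1*1 - 1*1**2)/(8*(-2 + 1)))*(6 + (14 - 1*1 - 1*1**2)/(8*(-2 + 1))) + (-93 + 26*(-205)) = ((1/8)*(14 - 1 - 1*1)/(-1))*(6 + (1/8)*(14 - 1 - 1*1)/(-1)) + (-93 - 5330) = ((1/8)*(-1)*(14 - 1 - 1))*(6 + (1/8)*(-1)*(14 - 1 - 1)) - 5423 = ((1/8)*(-1)*12)*(6 + (1/8)*(-1)*12) - 5423 = -3*(6 - 3/2)/2 - 5423 = -3/2*9/2 - 5423 = -27/4 - 5423 = -21719/4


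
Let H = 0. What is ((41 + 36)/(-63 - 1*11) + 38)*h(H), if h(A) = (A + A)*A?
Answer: 0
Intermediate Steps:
h(A) = 2*A² (h(A) = (2*A)*A = 2*A²)
((41 + 36)/(-63 - 1*11) + 38)*h(H) = ((41 + 36)/(-63 - 1*11) + 38)*(2*0²) = (77/(-63 - 11) + 38)*(2*0) = (77/(-74) + 38)*0 = (77*(-1/74) + 38)*0 = (-77/74 + 38)*0 = (2735/74)*0 = 0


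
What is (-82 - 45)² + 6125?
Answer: 22254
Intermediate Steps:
(-82 - 45)² + 6125 = (-127)² + 6125 = 16129 + 6125 = 22254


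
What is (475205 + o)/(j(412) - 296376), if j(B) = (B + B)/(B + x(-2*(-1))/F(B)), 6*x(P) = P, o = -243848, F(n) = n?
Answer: -39271539727/50307807048 ≈ -0.78063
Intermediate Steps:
x(P) = P/6
j(B) = 2*B/(B + 1/(3*B)) (j(B) = (B + B)/(B + ((-2*(-1))/6)/B) = (2*B)/(B + ((⅙)*2)/B) = (2*B)/(B + 1/(3*B)) = 2*B/(B + 1/(3*B)))
(475205 + o)/(j(412) - 296376) = (475205 - 243848)/(6*412²/(1 + 3*412²) - 296376) = 231357/(6*169744/(1 + 3*169744) - 296376) = 231357/(6*169744/(1 + 509232) - 296376) = 231357/(6*169744/509233 - 296376) = 231357/(6*169744*(1/509233) - 296376) = 231357/(1018464/509233 - 296376) = 231357/(-150923421144/509233) = 231357*(-509233/150923421144) = -39271539727/50307807048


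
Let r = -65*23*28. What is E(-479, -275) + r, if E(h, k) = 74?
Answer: -41786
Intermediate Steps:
r = -41860 (r = -1495*28 = -41860)
E(-479, -275) + r = 74 - 41860 = -41786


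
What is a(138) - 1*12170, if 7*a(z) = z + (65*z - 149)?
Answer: -76231/7 ≈ -10890.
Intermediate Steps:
a(z) = -149/7 + 66*z/7 (a(z) = (z + (65*z - 149))/7 = (z + (-149 + 65*z))/7 = (-149 + 66*z)/7 = -149/7 + 66*z/7)
a(138) - 1*12170 = (-149/7 + (66/7)*138) - 1*12170 = (-149/7 + 9108/7) - 12170 = 8959/7 - 12170 = -76231/7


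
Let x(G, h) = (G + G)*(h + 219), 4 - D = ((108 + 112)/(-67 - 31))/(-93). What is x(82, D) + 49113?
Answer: 390448505/4557 ≈ 85681.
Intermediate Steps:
D = 18118/4557 (D = 4 - (108 + 112)/(-67 - 31)/(-93) = 4 - 220/(-98)*(-1)/93 = 4 - 220*(-1/98)*(-1)/93 = 4 - (-110)*(-1)/(49*93) = 4 - 1*110/4557 = 4 - 110/4557 = 18118/4557 ≈ 3.9759)
x(G, h) = 2*G*(219 + h) (x(G, h) = (2*G)*(219 + h) = 2*G*(219 + h))
x(82, D) + 49113 = 2*82*(219 + 18118/4557) + 49113 = 2*82*(1016101/4557) + 49113 = 166640564/4557 + 49113 = 390448505/4557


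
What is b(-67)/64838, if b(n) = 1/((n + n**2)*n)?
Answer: -1/19209813612 ≈ -5.2057e-11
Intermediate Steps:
b(n) = 1/(n*(n + n**2))
b(-67)/64838 = (1/((-67)**2*(1 - 67)))/64838 = ((1/4489)/(-66))*(1/64838) = ((1/4489)*(-1/66))*(1/64838) = -1/296274*1/64838 = -1/19209813612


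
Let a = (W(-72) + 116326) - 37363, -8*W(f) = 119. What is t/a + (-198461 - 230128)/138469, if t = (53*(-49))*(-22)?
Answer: -207400080797/87454943365 ≈ -2.3715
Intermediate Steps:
W(f) = -119/8 (W(f) = -⅛*119 = -119/8)
a = 631585/8 (a = (-119/8 + 116326) - 37363 = 930489/8 - 37363 = 631585/8 ≈ 78948.)
t = 57134 (t = -2597*(-22) = 57134)
t/a + (-198461 - 230128)/138469 = 57134/(631585/8) + (-198461 - 230128)/138469 = 57134*(8/631585) - 428589*1/138469 = 457072/631585 - 428589/138469 = -207400080797/87454943365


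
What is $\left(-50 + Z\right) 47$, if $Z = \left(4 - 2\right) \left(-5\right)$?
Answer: $-2820$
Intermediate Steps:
$Z = -10$ ($Z = 2 \left(-5\right) = -10$)
$\left(-50 + Z\right) 47 = \left(-50 - 10\right) 47 = \left(-60\right) 47 = -2820$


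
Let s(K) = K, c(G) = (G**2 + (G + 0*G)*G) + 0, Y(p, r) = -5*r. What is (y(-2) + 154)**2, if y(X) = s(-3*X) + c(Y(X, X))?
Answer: 129600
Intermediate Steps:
c(G) = 2*G**2 (c(G) = (G**2 + (G + 0)*G) + 0 = (G**2 + G*G) + 0 = (G**2 + G**2) + 0 = 2*G**2 + 0 = 2*G**2)
y(X) = -3*X + 50*X**2 (y(X) = -3*X + 2*(-5*X)**2 = -3*X + 2*(25*X**2) = -3*X + 50*X**2)
(y(-2) + 154)**2 = (-2*(-3 + 50*(-2)) + 154)**2 = (-2*(-3 - 100) + 154)**2 = (-2*(-103) + 154)**2 = (206 + 154)**2 = 360**2 = 129600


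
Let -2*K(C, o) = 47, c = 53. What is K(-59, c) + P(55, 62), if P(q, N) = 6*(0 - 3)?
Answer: -83/2 ≈ -41.500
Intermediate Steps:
K(C, o) = -47/2 (K(C, o) = -1/2*47 = -47/2)
P(q, N) = -18 (P(q, N) = 6*(-3) = -18)
K(-59, c) + P(55, 62) = -47/2 - 18 = -83/2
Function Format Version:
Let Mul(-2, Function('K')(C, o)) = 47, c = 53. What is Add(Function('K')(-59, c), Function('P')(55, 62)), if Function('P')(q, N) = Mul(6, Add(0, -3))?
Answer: Rational(-83, 2) ≈ -41.500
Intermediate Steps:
Function('K')(C, o) = Rational(-47, 2) (Function('K')(C, o) = Mul(Rational(-1, 2), 47) = Rational(-47, 2))
Function('P')(q, N) = -18 (Function('P')(q, N) = Mul(6, -3) = -18)
Add(Function('K')(-59, c), Function('P')(55, 62)) = Add(Rational(-47, 2), -18) = Rational(-83, 2)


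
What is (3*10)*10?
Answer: 300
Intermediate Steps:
(3*10)*10 = 30*10 = 300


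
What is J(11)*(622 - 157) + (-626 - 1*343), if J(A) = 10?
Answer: 3681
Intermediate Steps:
J(11)*(622 - 157) + (-626 - 1*343) = 10*(622 - 157) + (-626 - 1*343) = 10*465 + (-626 - 343) = 4650 - 969 = 3681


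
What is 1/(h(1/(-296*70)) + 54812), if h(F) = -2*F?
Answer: 10360/567852321 ≈ 1.8244e-5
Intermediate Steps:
1/(h(1/(-296*70)) + 54812) = 1/(-2/((-296)*70) + 54812) = 1/(-(-1)/(148*70) + 54812) = 1/(-2*(-1/20720) + 54812) = 1/(1/10360 + 54812) = 1/(567852321/10360) = 10360/567852321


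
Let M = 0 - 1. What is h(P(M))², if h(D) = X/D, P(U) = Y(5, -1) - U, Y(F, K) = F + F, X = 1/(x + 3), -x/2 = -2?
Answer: 1/5929 ≈ 0.00016866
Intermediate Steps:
x = 4 (x = -2*(-2) = 4)
X = ⅐ (X = 1/(4 + 3) = 1/7 = ⅐ ≈ 0.14286)
Y(F, K) = 2*F
M = -1
P(U) = 10 - U (P(U) = 2*5 - U = 10 - U)
h(D) = 1/(7*D)
h(P(M))² = (1/(7*(10 - 1*(-1))))² = (1/(7*(10 + 1)))² = ((⅐)/11)² = ((⅐)*(1/11))² = (1/77)² = 1/5929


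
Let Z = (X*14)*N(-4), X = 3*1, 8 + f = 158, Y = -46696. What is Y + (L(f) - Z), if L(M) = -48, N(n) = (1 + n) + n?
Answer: -46450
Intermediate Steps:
f = 150 (f = -8 + 158 = 150)
N(n) = 1 + 2*n
X = 3
Z = -294 (Z = (3*14)*(1 + 2*(-4)) = 42*(1 - 8) = 42*(-7) = -294)
Y + (L(f) - Z) = -46696 + (-48 - 1*(-294)) = -46696 + (-48 + 294) = -46696 + 246 = -46450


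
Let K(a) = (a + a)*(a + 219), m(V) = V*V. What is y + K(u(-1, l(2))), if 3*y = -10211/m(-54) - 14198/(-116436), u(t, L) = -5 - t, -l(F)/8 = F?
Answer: -4712658029/2738124 ≈ -1721.1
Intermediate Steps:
l(F) = -8*F
m(V) = V**2
K(a) = 2*a*(219 + a) (K(a) = (2*a)*(219 + a) = 2*a*(219 + a))
y = -3084749/2738124 (y = (-10211/((-54)**2) - 14198/(-116436))/3 = (-10211/2916 - 14198*(-1/116436))/3 = (-10211*1/2916 + 229/1878)/3 = (-10211/2916 + 229/1878)/3 = (1/3)*(-3084749/912708) = -3084749/2738124 ≈ -1.1266)
y + K(u(-1, l(2))) = -3084749/2738124 + 2*(-5 - 1*(-1))*(219 + (-5 - 1*(-1))) = -3084749/2738124 + 2*(-5 + 1)*(219 + (-5 + 1)) = -3084749/2738124 + 2*(-4)*(219 - 4) = -3084749/2738124 + 2*(-4)*215 = -3084749/2738124 - 1720 = -4712658029/2738124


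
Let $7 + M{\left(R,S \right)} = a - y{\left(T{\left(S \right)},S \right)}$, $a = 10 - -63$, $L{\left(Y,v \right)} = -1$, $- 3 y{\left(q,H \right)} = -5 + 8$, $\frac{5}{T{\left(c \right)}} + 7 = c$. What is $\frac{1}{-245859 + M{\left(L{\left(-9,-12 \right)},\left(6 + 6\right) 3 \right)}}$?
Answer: $- \frac{1}{245792} \approx -4.0685 \cdot 10^{-6}$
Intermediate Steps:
$T{\left(c \right)} = \frac{5}{-7 + c}$
$y{\left(q,H \right)} = -1$ ($y{\left(q,H \right)} = - \frac{-5 + 8}{3} = \left(- \frac{1}{3}\right) 3 = -1$)
$a = 73$ ($a = 10 + 63 = 73$)
$M{\left(R,S \right)} = 67$ ($M{\left(R,S \right)} = -7 + \left(73 - -1\right) = -7 + \left(73 + 1\right) = -7 + 74 = 67$)
$\frac{1}{-245859 + M{\left(L{\left(-9,-12 \right)},\left(6 + 6\right) 3 \right)}} = \frac{1}{-245859 + 67} = \frac{1}{-245792} = - \frac{1}{245792}$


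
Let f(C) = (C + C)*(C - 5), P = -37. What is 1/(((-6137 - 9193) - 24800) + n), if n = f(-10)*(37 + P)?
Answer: -1/40130 ≈ -2.4919e-5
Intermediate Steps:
f(C) = 2*C*(-5 + C) (f(C) = (2*C)*(-5 + C) = 2*C*(-5 + C))
n = 0 (n = (2*(-10)*(-5 - 10))*(37 - 37) = (2*(-10)*(-15))*0 = 300*0 = 0)
1/(((-6137 - 9193) - 24800) + n) = 1/(((-6137 - 9193) - 24800) + 0) = 1/((-15330 - 24800) + 0) = 1/(-40130 + 0) = 1/(-40130) = -1/40130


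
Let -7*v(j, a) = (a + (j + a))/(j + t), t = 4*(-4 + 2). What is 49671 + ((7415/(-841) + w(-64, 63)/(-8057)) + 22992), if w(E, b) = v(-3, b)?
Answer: 37907112799909/521747149 ≈ 72654.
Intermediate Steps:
t = -8 (t = 4*(-2) = -8)
v(j, a) = -(j + 2*a)/(7*(-8 + j)) (v(j, a) = -(a + (j + a))/(7*(j - 8)) = -(a + (a + j))/(7*(-8 + j)) = -(j + 2*a)/(7*(-8 + j)))
w(E, b) = -3/77 + 2*b/77 (w(E, b) = (-1*(-3) - 2*b)/(7*(-8 - 3)) = (⅐)*(3 - 2*b)/(-11) = (⅐)*(-1/11)*(3 - 2*b) = -3/77 + 2*b/77)
49671 + ((7415/(-841) + w(-64, 63)/(-8057)) + 22992) = 49671 + ((7415/(-841) + (-3/77 + (2/77)*63)/(-8057)) + 22992) = 49671 + ((7415*(-1/841) + (-3/77 + 18/11)*(-1/8057)) + 22992) = 49671 + ((-7415/841 + (123/77)*(-1/8057)) + 22992) = 49671 + ((-7415/841 - 123/620389) + 22992) = 49671 + (-4600287878/521747149 + 22992) = 49671 + 11991410161930/521747149 = 37907112799909/521747149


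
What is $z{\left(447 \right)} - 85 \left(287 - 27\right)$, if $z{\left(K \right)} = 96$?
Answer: $-22004$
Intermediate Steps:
$z{\left(447 \right)} - 85 \left(287 - 27\right) = 96 - 85 \left(287 - 27\right) = 96 - 22100 = -22004$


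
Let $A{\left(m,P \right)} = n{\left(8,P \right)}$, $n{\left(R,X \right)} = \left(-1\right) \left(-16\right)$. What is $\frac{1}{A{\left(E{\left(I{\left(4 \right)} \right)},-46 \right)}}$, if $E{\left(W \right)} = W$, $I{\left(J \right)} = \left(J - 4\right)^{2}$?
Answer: $\frac{1}{16} \approx 0.0625$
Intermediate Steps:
$I{\left(J \right)} = \left(-4 + J\right)^{2}$
$n{\left(R,X \right)} = 16$
$A{\left(m,P \right)} = 16$
$\frac{1}{A{\left(E{\left(I{\left(4 \right)} \right)},-46 \right)}} = \frac{1}{16}$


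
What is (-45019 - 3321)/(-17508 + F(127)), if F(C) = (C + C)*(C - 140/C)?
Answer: -4834/1447 ≈ -3.3407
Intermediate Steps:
F(C) = 2*C*(C - 140/C) (F(C) = (2*C)*(C - 140/C) = 2*C*(C - 140/C))
(-45019 - 3321)/(-17508 + F(127)) = (-45019 - 3321)/(-17508 + (-280 + 2*127**2)) = -48340/(-17508 + (-280 + 2*16129)) = -48340/(-17508 + (-280 + 32258)) = -48340/(-17508 + 31978) = -48340/14470 = -48340*1/14470 = -4834/1447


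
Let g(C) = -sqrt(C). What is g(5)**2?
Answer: 5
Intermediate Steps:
g(5)**2 = (-sqrt(5))**2 = 5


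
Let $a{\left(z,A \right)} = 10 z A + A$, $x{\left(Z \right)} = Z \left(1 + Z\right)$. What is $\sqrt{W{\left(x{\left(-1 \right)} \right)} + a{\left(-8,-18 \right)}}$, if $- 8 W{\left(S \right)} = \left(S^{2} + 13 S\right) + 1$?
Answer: $\frac{5 \sqrt{910}}{4} \approx 37.708$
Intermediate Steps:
$a{\left(z,A \right)} = A + 10 A z$ ($a{\left(z,A \right)} = 10 A z + A = A + 10 A z$)
$W{\left(S \right)} = - \frac{1}{8} - \frac{13 S}{8} - \frac{S^{2}}{8}$ ($W{\left(S \right)} = - \frac{\left(S^{2} + 13 S\right) + 1}{8} = - \frac{1 + S^{2} + 13 S}{8} = - \frac{1}{8} - \frac{13 S}{8} - \frac{S^{2}}{8}$)
$\sqrt{W{\left(x{\left(-1 \right)} \right)} + a{\left(-8,-18 \right)}} = \sqrt{\left(- \frac{1}{8} - \frac{13 \left(- (1 - 1)\right)}{8} - \frac{\left(- (1 - 1)\right)^{2}}{8}\right) - 18 \left(1 + 10 \left(-8\right)\right)} = \sqrt{\left(- \frac{1}{8} - \frac{13 \left(\left(-1\right) 0\right)}{8} - \frac{\left(\left(-1\right) 0\right)^{2}}{8}\right) - 18 \left(1 - 80\right)} = \sqrt{\left(- \frac{1}{8} - 0 - \frac{0^{2}}{8}\right) - -1422} = \sqrt{\left(- \frac{1}{8} + 0 - 0\right) + 1422} = \sqrt{\left(- \frac{1}{8} + 0 + 0\right) + 1422} = \sqrt{- \frac{1}{8} + 1422} = \sqrt{\frac{11375}{8}} = \frac{5 \sqrt{910}}{4}$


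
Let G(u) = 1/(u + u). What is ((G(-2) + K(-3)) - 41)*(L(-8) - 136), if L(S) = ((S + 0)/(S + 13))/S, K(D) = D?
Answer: 120183/20 ≈ 6009.1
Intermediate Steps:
G(u) = 1/(2*u)
L(S) = 1/(13 + S) (L(S) = (S/(13 + S))/S = 1/(13 + S))
((G(-2) + K(-3)) - 41)*(L(-8) - 136) = (((½)/(-2) - 3) - 41)*(1/(13 - 8) - 136) = (((½)*(-½) - 3) - 41)*(1/5 - 136) = ((-¼ - 3) - 41)*(⅕ - 136) = (-13/4 - 41)*(-679/5) = -177/4*(-679/5) = 120183/20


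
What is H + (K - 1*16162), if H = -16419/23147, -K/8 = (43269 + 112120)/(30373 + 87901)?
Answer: -1702970546281/105295703 ≈ -16173.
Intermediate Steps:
K = -47812/4549 (K = -8*(43269 + 112120)/(30373 + 87901) = -1243112/118274 = -8*11953/9098 = -47812/4549 ≈ -10.510)
H = -16419/23147 (H = -16419*1/23147 = -16419/23147 ≈ -0.70934)
H + (K - 1*16162) = -16419/23147 + (-47812/4549 - 1*16162) = -16419/23147 + (-47812/4549 - 16162) = -16419/23147 - 73568750/4549 = -1702970546281/105295703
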